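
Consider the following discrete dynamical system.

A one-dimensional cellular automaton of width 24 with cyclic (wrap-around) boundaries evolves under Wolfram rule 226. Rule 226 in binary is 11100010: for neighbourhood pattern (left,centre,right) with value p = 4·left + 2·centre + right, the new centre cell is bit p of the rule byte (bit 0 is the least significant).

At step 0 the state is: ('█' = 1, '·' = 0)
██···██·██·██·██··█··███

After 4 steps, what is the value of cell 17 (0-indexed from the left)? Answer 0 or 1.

1

[0] ██···██·██·██·██··█··███
[1] ██··█·██·██·██·█·█··█·██
[2] ██·█·█·██·██·██·█··█·█·█
[3] ███·█·█·██·██·██··█·█·█·
[4] ·███·█·█·██·██·█·█·█·█·█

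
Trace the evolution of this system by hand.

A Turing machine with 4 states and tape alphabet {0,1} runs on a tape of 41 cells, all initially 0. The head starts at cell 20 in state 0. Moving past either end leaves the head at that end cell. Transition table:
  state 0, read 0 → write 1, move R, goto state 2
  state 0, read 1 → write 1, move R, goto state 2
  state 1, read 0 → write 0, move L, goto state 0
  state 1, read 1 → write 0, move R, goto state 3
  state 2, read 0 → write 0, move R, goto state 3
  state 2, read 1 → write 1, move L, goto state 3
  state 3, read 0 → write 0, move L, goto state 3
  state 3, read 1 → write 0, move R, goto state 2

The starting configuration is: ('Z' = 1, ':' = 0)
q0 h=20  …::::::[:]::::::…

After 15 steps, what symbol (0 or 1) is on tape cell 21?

0

gen 0: q0 h=20  …::::::[:]::::::…
gen 1: q2 h=21  …:::::Z[:]::::::…
gen 2: q3 h=22  …::::Z:[:]::::::…
gen 3: q3 h=21  …:::::Z[:]::::::…
gen 4: q3 h=20  …::::::[Z]::::::…
gen 5: q2 h=21  …::::::[:]::::::…
gen 6: q3 h=22  …::::::[:]::::::…
gen 7: q3 h=21  …::::::[:]::::::…
gen 8: q3 h=20  …::::::[:]::::::…
gen 9: q3 h=19  …::::::[:]::::::…
gen 10: q3 h=18  …::::::[:]::::::…
gen 11: q3 h=17  …::::::[:]::::::…
gen 12: q3 h=16  …::::::[:]::::::…
gen 13: q3 h=15  …::::::[:]::::::…
gen 14: q3 h=14  …::::::[:]::::::…
gen 15: q3 h=13  …::::::[:]::::::…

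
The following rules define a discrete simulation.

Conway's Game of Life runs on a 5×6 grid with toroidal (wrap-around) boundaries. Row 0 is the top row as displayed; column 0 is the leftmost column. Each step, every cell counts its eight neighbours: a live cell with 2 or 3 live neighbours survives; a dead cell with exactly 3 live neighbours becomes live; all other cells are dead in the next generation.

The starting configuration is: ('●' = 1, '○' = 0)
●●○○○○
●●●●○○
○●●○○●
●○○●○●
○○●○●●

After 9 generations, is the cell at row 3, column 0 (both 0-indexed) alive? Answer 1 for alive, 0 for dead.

1

step 0: ●●○○○○
●●●●○○
○●●○○●
●○○●○●
○○●○●●
step 1: ○○○○●○
○○○●○●
○○○○○●
○○○●○○
○○●●●○
step 2: ○○●○○●
○○○○○●
○○○○○○
○○●●○○
○○●○●○
step 3: ○○○●●●
○○○○○○
○○○○○○
○○●●○○
○●●○●○
step 4: ○○●●●●
○○○○●○
○○○○○○
○●●●○○
○●○○○●
step 5: ●○●●○●
○○○○●●
○○●●○○
●●●○○○
○●○○○●
step 6: ○●●●○○
●●○○○●
●○●●●●
●○○●○○
○○○●●●
step 7: ○●○●○○
○○○○○○
○○●●○○
●●○○○○
●●○○○●
step 8: ○●●○○○
○○○●○○
○●●○○○
○○○○○●
○○○○○●
step 9: ○○●○○○
○○○●○○
○○●○○○
●○○○○○
●○○○○○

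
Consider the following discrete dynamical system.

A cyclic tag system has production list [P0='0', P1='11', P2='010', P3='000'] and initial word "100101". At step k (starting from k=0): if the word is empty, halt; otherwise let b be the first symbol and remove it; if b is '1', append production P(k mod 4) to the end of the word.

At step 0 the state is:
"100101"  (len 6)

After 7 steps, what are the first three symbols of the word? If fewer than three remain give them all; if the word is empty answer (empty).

0) "100101"  (len 6)
1) "001010"  (len 6)
2) "01010"  (len 5)
3) "1010"  (len 4)
4) "010000"  (len 6)
5) "10000"  (len 5)
6) "000011"  (len 6)
7) "00011"  (len 5)

000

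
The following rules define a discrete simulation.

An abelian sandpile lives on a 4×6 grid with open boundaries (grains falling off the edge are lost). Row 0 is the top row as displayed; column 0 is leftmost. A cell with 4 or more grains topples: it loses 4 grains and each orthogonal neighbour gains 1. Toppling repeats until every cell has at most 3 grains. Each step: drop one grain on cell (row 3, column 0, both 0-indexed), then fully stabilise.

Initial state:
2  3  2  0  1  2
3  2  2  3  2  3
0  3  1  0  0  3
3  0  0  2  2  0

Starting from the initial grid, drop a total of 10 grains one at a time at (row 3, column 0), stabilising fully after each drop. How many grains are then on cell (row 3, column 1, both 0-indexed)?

step 0: 2  3  2  0  1  2
3  2  2  3  2  3
0  3  1  0  0  3
3  0  0  2  2  0
step 1: 2  3  2  0  1  2
3  2  2  3  2  3
1  3  1  0  0  3
0  1  0  2  2  0
step 2: 2  3  2  0  1  2
3  2  2  3  2  3
1  3  1  0  0  3
1  1  0  2  2  0
step 3: 2  3  2  0  1  2
3  2  2  3  2  3
1  3  1  0  0  3
2  1  0  2  2  0
step 4: 2  3  2  0  1  2
3  2  2  3  2  3
1  3  1  0  0  3
3  1  0  2  2  0
step 5: 2  3  2  0  1  2
3  2  2  3  2  3
2  3  1  0  0  3
0  2  0  2  2  0
step 6: 2  3  2  0  1  2
3  2  2  3  2  3
2  3  1  0  0  3
1  2  0  2  2  0
step 7: 2  3  2  0  1  2
3  2  2  3  2  3
2  3  1  0  0  3
2  2  0  2  2  0
step 8: 2  3  2  0  1  2
3  2  2  3  2  3
2  3  1  0  0  3
3  2  0  2  2  0
step 9: 2  3  2  0  1  2
3  2  2  3  2  3
3  3  1  0  0  3
0  3  0  2  2  0
step 10: 2  3  2  0  1  2
3  2  2  3  2  3
3  3  1  0  0  3
1  3  0  2  2  0

3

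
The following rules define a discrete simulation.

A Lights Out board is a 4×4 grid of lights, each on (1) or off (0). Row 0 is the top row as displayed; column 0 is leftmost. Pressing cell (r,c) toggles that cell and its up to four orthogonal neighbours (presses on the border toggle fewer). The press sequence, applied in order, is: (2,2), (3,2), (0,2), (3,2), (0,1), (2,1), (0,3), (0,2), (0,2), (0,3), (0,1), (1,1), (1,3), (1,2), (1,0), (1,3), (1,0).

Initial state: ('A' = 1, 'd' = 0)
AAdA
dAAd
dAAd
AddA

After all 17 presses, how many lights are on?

11

0) AAdA
dAAd
dAAd
AddA
1) AAdA
dAdd
dddA
AdAA
2) AAdA
dAdd
ddAA
AAdd
3) AdAd
dAAd
ddAA
AAdd
4) AdAd
dAAd
dddA
AdAA
5) dAdd
ddAd
dddA
AdAA
6) dAdd
dAAd
AAAA
AAAA
7) dAAA
dAAA
AAAA
AAAA
8) dddd
dAdA
AAAA
AAAA
9) dAAA
dAAA
AAAA
AAAA
10) dAdd
dAAd
AAAA
AAAA
11) AdAd
ddAd
AAAA
AAAA
12) AAAd
AAdd
AdAA
AAAA
13) AAAA
AAAA
AdAd
AAAA
14) AAdA
Addd
Addd
AAAA
15) dAdA
dAdd
dddd
AAAA
16) dAdd
dAAA
dddA
AAAA
17) AAdd
AdAA
AddA
AAAA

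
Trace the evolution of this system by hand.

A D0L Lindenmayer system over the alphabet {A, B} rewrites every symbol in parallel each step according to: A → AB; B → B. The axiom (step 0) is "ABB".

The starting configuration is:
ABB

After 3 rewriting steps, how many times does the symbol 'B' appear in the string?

0) ABB
1) ABBB
2) ABBBB
3) ABBBBB

5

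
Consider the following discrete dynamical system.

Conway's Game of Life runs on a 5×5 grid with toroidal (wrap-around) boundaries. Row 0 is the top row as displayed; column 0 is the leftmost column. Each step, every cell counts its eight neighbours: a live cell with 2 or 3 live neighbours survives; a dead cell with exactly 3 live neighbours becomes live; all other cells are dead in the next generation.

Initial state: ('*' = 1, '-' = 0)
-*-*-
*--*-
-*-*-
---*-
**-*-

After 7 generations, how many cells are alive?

20

0) -*-*-
*--*-
-*-*-
---*-
**-*-
1) -*-*-
**-*-
---*-
**-*-
**-*-
2) ---*-
**-*-
---*-
**-*-
---*-
3) ---*-
---*-
---*-
---*-
---*-
4) --***
--***
--***
--***
--***
5) **---
**---
**---
**---
**---
6) --*-*
--*-*
--*-*
--*-*
--*-*
7) ***-*
***-*
***-*
***-*
***-*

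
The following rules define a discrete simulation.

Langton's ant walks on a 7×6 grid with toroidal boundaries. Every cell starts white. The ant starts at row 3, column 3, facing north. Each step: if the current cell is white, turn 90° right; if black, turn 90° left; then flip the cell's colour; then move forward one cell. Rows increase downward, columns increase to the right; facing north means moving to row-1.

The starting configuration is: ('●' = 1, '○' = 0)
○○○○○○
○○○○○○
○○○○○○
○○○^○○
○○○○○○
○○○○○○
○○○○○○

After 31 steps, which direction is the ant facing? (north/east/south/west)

k=0  ○○○○○○
○○○○○○
○○○○○○
○○○^○○
○○○○○○
○○○○○○
○○○○○○
k=1  ○○○○○○
○○○○○○
○○○○○○
○○○●>○
○○○○○○
○○○○○○
○○○○○○
k=2  ○○○○○○
○○○○○○
○○○○○○
○○○●●○
○○○○v○
○○○○○○
○○○○○○
k=3  ○○○○○○
○○○○○○
○○○○○○
○○○●●○
○○○<●○
○○○○○○
○○○○○○
k=4  ○○○○○○
○○○○○○
○○○○○○
○○○^●○
○○○●●○
○○○○○○
○○○○○○
k=5  ○○○○○○
○○○○○○
○○○○○○
○○<○●○
○○○●●○
○○○○○○
○○○○○○
k=6  ○○○○○○
○○○○○○
○○^○○○
○○●○●○
○○○●●○
○○○○○○
○○○○○○
k=7  ○○○○○○
○○○○○○
○○●>○○
○○●○●○
○○○●●○
○○○○○○
○○○○○○
k=8  ○○○○○○
○○○○○○
○○●●○○
○○●v●○
○○○●●○
○○○○○○
○○○○○○
k=9  ○○○○○○
○○○○○○
○○●●○○
○○<●●○
○○○●●○
○○○○○○
○○○○○○
k=10  ○○○○○○
○○○○○○
○○●●○○
○○○●●○
○○v●●○
○○○○○○
○○○○○○
k=11  ○○○○○○
○○○○○○
○○●●○○
○○○●●○
○<●●●○
○○○○○○
○○○○○○
k=12  ○○○○○○
○○○○○○
○○●●○○
○^○●●○
○●●●●○
○○○○○○
○○○○○○
k=13  ○○○○○○
○○○○○○
○○●●○○
○●>●●○
○●●●●○
○○○○○○
○○○○○○
k=14  ○○○○○○
○○○○○○
○○●●○○
○●●●●○
○●v●●○
○○○○○○
○○○○○○
k=15  ○○○○○○
○○○○○○
○○●●○○
○●●●●○
○●○>●○
○○○○○○
○○○○○○
k=16  ○○○○○○
○○○○○○
○○●●○○
○●●^●○
○●○○●○
○○○○○○
○○○○○○
k=17  ○○○○○○
○○○○○○
○○●●○○
○●<○●○
○●○○●○
○○○○○○
○○○○○○
k=18  ○○○○○○
○○○○○○
○○●●○○
○●○○●○
○●v○●○
○○○○○○
○○○○○○
k=19  ○○○○○○
○○○○○○
○○●●○○
○●○○●○
○<●○●○
○○○○○○
○○○○○○
k=20  ○○○○○○
○○○○○○
○○●●○○
○●○○●○
○○●○●○
○v○○○○
○○○○○○
k=21  ○○○○○○
○○○○○○
○○●●○○
○●○○●○
○○●○●○
<●○○○○
○○○○○○
k=22  ○○○○○○
○○○○○○
○○●●○○
○●○○●○
^○●○●○
●●○○○○
○○○○○○
k=23  ○○○○○○
○○○○○○
○○●●○○
○●○○●○
●>●○●○
●●○○○○
○○○○○○
k=24  ○○○○○○
○○○○○○
○○●●○○
○●○○●○
●●●○●○
●v○○○○
○○○○○○
k=25  ○○○○○○
○○○○○○
○○●●○○
○●○○●○
●●●○●○
●○>○○○
○○○○○○
k=26  ○○○○○○
○○○○○○
○○●●○○
○●○○●○
●●●○●○
●○●○○○
○○v○○○
k=27  ○○○○○○
○○○○○○
○○●●○○
○●○○●○
●●●○●○
●○●○○○
○<●○○○
k=28  ○○○○○○
○○○○○○
○○●●○○
○●○○●○
●●●○●○
●^●○○○
○●●○○○
k=29  ○○○○○○
○○○○○○
○○●●○○
○●○○●○
●●●○●○
●●>○○○
○●●○○○
k=30  ○○○○○○
○○○○○○
○○●●○○
○●○○●○
●●^○●○
●●○○○○
○●●○○○
k=31  ○○○○○○
○○○○○○
○○●●○○
○●○○●○
●<○○●○
●●○○○○
○●●○○○

west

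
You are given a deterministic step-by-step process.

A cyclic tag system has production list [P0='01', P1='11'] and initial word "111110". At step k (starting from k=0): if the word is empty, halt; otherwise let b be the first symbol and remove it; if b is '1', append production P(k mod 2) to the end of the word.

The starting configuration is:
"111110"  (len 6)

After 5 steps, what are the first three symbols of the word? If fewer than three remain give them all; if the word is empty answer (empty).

001

step 0: "111110"  (len 6)
step 1: "1111001"  (len 7)
step 2: "11100111"  (len 8)
step 3: "110011101"  (len 9)
step 4: "1001110111"  (len 10)
step 5: "00111011101"  (len 11)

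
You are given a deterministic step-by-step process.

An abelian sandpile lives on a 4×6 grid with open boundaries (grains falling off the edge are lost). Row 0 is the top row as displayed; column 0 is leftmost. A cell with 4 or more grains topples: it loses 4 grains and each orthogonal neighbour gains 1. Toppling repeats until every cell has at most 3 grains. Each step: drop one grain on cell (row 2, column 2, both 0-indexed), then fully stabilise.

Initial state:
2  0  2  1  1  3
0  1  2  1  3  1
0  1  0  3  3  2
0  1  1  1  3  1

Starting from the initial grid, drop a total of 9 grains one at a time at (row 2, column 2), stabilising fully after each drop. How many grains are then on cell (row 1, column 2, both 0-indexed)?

1

step 0: 2  0  2  1  1  3
0  1  2  1  3  1
0  1  0  3  3  2
0  1  1  1  3  1
step 1: 2  0  2  1  1  3
0  1  2  1  3  1
0  1  1  3  3  2
0  1  1  1  3  1
step 2: 2  0  2  1  1  3
0  1  2  1  3  1
0  1  2  3  3  2
0  1  1  1  3  1
step 3: 2  0  2  1  1  3
0  1  2  1  3  1
0  1  3  3  3  2
0  1  1  1  3  1
step 4: 2  0  2  1  2  3
0  1  3  3  0  2
0  2  1  1  2  3
0  1  2  3  0  2
step 5: 2  0  2  1  2  3
0  1  3  3  0  2
0  2  2  1  2  3
0  1  2  3  0  2
step 6: 2  0  2  1  2  3
0  1  3  3  0  2
0  2  3  1  2  3
0  1  2  3  0  2
step 7: 2  0  3  2  2  3
0  2  1  0  1  2
0  3  1  3  2  3
0  1  3  3  0  2
step 8: 2  0  3  2  2  3
0  2  1  0  1  2
0  3  2  3  2  3
0  1  3  3  0  2
step 9: 2  0  3  2  2  3
0  2  1  0  1  2
0  3  3  3  2  3
0  1  3  3  0  2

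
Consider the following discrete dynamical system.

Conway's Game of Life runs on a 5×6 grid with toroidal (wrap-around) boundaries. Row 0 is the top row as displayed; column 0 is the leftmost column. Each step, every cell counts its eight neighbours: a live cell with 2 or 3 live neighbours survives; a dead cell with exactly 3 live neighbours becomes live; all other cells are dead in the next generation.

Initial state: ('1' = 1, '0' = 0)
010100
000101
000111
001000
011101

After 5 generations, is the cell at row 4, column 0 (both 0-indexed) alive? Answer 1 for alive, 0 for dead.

0

k=0  010100
000101
000111
001000
011101
k=1  010100
100101
001101
110001
110110
k=2  010100
110101
001100
000000
000110
k=3  010101
110100
111110
001010
001110
k=4  010001
000000
100010
000000
010001
k=5  000000
100001
000000
100001
000000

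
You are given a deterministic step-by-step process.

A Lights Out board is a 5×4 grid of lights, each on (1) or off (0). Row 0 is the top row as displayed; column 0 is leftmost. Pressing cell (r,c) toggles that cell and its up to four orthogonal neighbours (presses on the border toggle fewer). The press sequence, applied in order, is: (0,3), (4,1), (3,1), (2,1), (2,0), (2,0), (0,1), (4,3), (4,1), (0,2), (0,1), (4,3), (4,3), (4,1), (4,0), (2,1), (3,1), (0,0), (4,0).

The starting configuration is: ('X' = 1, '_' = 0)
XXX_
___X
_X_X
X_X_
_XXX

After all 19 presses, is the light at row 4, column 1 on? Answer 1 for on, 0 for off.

0) XXX_
___X
_X_X
X_X_
_XXX
1) XX_X
____
_X_X
X_X_
_XXX
2) XX_X
____
_X_X
XXX_
X__X
3) XX_X
____
___X
____
XX_X
4) XX_X
_X__
XXXX
_X__
XX_X
5) XX_X
XX__
__XX
XX__
XX_X
6) XX_X
_X__
XXXX
_X__
XX_X
7) __XX
____
XXXX
_X__
XX_X
8) __XX
____
XXXX
_X_X
XXX_
9) __XX
____
XXXX
___X
____
10) _X__
__X_
XXXX
___X
____
11) X_X_
_XX_
XXXX
___X
____
12) X_X_
_XX_
XXXX
____
__XX
13) X_X_
_XX_
XXXX
___X
____
14) X_X_
_XX_
XXXX
_X_X
XXX_
15) X_X_
_XX_
XXXX
XX_X
__X_
16) X_X_
__X_
___X
X__X
__X_
17) X_X_
__X_
_X_X
_XXX
_XX_
18) _XX_
X_X_
_X_X
_XXX
_XX_
19) _XX_
X_X_
_X_X
XXXX
X_X_

0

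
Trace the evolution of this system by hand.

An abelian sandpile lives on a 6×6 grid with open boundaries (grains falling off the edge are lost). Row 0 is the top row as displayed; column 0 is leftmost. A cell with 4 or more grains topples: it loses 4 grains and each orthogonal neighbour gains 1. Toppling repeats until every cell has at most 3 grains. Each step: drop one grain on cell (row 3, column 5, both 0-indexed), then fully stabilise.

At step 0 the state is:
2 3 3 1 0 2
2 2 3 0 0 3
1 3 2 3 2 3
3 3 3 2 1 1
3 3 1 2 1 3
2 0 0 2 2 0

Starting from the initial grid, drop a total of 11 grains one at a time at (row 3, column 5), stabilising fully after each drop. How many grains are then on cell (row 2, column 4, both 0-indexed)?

0) 2 3 3 1 0 2
2 2 3 0 0 3
1 3 2 3 2 3
3 3 3 2 1 1
3 3 1 2 1 3
2 0 0 2 2 0
1) 2 3 3 1 0 2
2 2 3 0 0 3
1 3 2 3 2 3
3 3 3 2 1 2
3 3 1 2 1 3
2 0 0 2 2 0
2) 2 3 3 1 0 2
2 2 3 0 0 3
1 3 2 3 2 3
3 3 3 2 1 3
3 3 1 2 1 3
2 0 0 2 2 0
3) 2 3 3 1 0 3
2 2 3 0 1 0
1 3 2 3 3 1
3 3 3 2 2 2
3 3 1 2 2 0
2 0 0 2 2 1
4) 2 3 3 1 0 3
2 2 3 0 1 0
1 3 2 3 3 1
3 3 3 2 2 3
3 3 1 2 2 0
2 0 0 2 2 1
5) 2 3 3 1 0 3
2 2 3 0 1 0
1 3 2 3 3 2
3 3 3 2 3 0
3 3 1 2 2 1
2 0 0 2 2 1
6) 2 3 3 1 0 3
2 2 3 0 1 0
1 3 2 3 3 2
3 3 3 2 3 1
3 3 1 2 2 1
2 0 0 2 2 1
7) 2 3 3 1 0 3
2 2 3 0 1 0
1 3 2 3 3 2
3 3 3 2 3 2
3 3 1 2 2 1
2 0 0 2 2 1
8) 2 3 3 1 0 3
2 2 3 0 1 0
1 3 2 3 3 2
3 3 3 2 3 3
3 3 1 2 2 1
2 0 0 2 2 1
9) 3 1 1 2 0 3
3 1 2 2 2 1
3 2 2 2 2 0
1 3 2 1 2 2
1 1 3 3 3 2
3 1 0 2 2 1
10) 3 1 1 2 0 3
3 1 2 2 2 1
3 2 2 2 2 0
1 3 2 1 2 3
1 1 3 3 3 2
3 1 0 2 2 1
11) 3 1 1 2 0 3
3 1 2 2 2 1
3 2 2 2 2 1
1 3 2 1 3 0
1 1 3 3 3 3
3 1 0 2 2 1

2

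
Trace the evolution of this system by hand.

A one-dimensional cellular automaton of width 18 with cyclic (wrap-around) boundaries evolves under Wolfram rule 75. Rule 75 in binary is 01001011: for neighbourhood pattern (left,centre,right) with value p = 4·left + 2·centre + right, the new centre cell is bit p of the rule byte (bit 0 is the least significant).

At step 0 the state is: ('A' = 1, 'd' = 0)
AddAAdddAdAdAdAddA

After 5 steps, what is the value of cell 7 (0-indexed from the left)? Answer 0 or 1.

1

k=0  AddAAdddAdAdAdAddA
k=1  AdAAAdAAddddddddAA
k=2  AdAdAdAAdAAAAAAAAd
k=3  ddddddAAdAddddddAd
k=4  AAAAAAAAdddAAAAAdd
k=5  AddddddAdAAAdddAdA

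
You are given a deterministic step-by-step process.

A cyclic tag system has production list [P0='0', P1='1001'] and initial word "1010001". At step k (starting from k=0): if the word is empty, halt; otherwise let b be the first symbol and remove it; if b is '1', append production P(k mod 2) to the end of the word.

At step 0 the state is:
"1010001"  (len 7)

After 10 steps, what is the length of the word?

step 0: "1010001"  (len 7)
step 1: "0100010"  (len 7)
step 2: "100010"  (len 6)
step 3: "000100"  (len 6)
step 4: "00100"  (len 5)
step 5: "0100"  (len 4)
step 6: "100"  (len 3)
step 7: "000"  (len 3)
step 8: "00"  (len 2)
step 9: "0"  (len 1)
step 10: (halted — word empty)

0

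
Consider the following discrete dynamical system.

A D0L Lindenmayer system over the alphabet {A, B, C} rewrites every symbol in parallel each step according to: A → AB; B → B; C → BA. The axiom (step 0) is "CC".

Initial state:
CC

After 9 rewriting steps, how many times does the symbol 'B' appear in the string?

18

step 0: CC
step 1: BABA
step 2: BABBAB
step 3: BABBBABB
step 4: BABBBBABBB
step 5: BABBBBBABBBB
step 6: BABBBBBBABBBBB
step 7: BABBBBBBBABBBBBB
step 8: BABBBBBBBBABBBBBBB
step 9: BABBBBBBBBBABBBBBBBB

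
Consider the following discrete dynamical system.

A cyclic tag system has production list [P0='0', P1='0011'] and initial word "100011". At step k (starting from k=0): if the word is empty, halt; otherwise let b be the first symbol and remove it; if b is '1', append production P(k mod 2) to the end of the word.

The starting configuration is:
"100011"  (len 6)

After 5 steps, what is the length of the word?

step 0: "100011"  (len 6)
step 1: "000110"  (len 6)
step 2: "00110"  (len 5)
step 3: "0110"  (len 4)
step 4: "110"  (len 3)
step 5: "100"  (len 3)

3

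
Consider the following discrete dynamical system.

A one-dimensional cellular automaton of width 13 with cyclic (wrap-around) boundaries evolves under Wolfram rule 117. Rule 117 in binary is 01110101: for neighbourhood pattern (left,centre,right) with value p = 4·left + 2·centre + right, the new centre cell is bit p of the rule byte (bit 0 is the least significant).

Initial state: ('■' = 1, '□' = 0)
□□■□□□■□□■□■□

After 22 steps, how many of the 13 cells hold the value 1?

6

t=0: □□■□□□■□□■□■□
t=1: ■□■■■□■■□■■■■
t=2: ■■□□■■□■■□□□□
t=3: □■■□□■■□■■■■□
t=4: □□■■□□■■□□□■■
t=5: ■□□■■□□■■■□□■
t=6: ■■□□■■□□□■■□□
t=7: □■■□□■■■□□■■□
t=8: □□■■□□□■■□□■■
t=9: ■□□■■■□□■■□□■
t=10: ■■□□□■■□□■■□□
t=11: □■■■□□■■□□■■□
t=12: □□□■■□□■■□□■■
t=13: ■■□□■■□□■■□□■
t=14: □■■□□■■□□■■□□
t=15: □□■■□□■■□□■■■
t=16: ■□□■■□□■■□□□■
t=17: ■■□□■■□□■■■□□
t=18: □■■□□■■□□□■■□
t=19: □□■■□□■■■□□■■
t=20: ■□□■■□□□■■□□■
t=21: ■■□□■■■□□■■□□
t=22: □■■□□□■■□□■■□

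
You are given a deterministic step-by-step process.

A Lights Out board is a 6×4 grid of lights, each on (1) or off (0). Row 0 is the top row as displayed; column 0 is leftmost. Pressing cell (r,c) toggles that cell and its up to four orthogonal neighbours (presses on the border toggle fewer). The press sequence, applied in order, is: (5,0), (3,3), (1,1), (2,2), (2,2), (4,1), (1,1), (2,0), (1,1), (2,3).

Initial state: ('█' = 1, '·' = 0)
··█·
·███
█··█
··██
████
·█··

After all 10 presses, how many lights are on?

10

0) ··█·
·███
█··█
··██
████
·█··
1) ··█·
·███
█··█
··██
·███
█···
2) ··█·
·███
█···
····
·██·
█···
3) ·██·
█··█
██··
····
·██·
█···
4) ·██·
█·██
█·██
··█·
·██·
█···
5) ·██·
█··█
██··
····
·██·
█···
6) ·██·
█··█
██··
·█··
█···
██··
7) ··█·
·███
█···
·█··
█···
██··
8) ··█·
████
·█··
██··
█···
██··
9) ·██·
···█
····
██··
█···
██··
10) ·██·
····
··██
██·█
█···
██··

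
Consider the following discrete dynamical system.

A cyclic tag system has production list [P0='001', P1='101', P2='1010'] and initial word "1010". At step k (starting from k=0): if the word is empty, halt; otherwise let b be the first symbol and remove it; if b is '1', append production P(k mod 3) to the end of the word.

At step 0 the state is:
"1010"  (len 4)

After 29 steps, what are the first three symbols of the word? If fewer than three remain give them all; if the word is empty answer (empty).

step 0: "1010"  (len 4)
step 1: "010001"  (len 6)
step 2: "10001"  (len 5)
step 3: "00011010"  (len 8)
step 4: "0011010"  (len 7)
step 5: "011010"  (len 6)
step 6: "11010"  (len 5)
step 7: "1010001"  (len 7)
step 8: "010001101"  (len 9)
step 9: "10001101"  (len 8)
step 10: "0001101001"  (len 10)
step 11: "001101001"  (len 9)
step 12: "01101001"  (len 8)
step 13: "1101001"  (len 7)
step 14: "101001101"  (len 9)
step 15: "010011011010"  (len 12)
step 16: "10011011010"  (len 11)
step 17: "0011011010101"  (len 13)
step 18: "011011010101"  (len 12)
step 19: "11011010101"  (len 11)
step 20: "1011010101101"  (len 13)
step 21: "0110101011011010"  (len 16)
step 22: "110101011011010"  (len 15)
step 23: "10101011011010101"  (len 17)
step 24: "01010110110101011010"  (len 20)
step 25: "1010110110101011010"  (len 19)
step 26: "010110110101011010101"  (len 21)
step 27: "10110110101011010101"  (len 20)
step 28: "0110110101011010101001"  (len 22)
step 29: "110110101011010101001"  (len 21)

110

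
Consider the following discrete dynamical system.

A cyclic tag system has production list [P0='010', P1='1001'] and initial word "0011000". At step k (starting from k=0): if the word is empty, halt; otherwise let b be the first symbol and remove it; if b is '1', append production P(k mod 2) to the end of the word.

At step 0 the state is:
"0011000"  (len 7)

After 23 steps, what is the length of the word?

11

k=0  "0011000"  (len 7)
k=1  "011000"  (len 6)
k=2  "11000"  (len 5)
k=3  "1000010"  (len 7)
k=4  "0000101001"  (len 10)
k=5  "000101001"  (len 9)
k=6  "00101001"  (len 8)
k=7  "0101001"  (len 7)
k=8  "101001"  (len 6)
k=9  "01001010"  (len 8)
k=10  "1001010"  (len 7)
k=11  "001010010"  (len 9)
k=12  "01010010"  (len 8)
k=13  "1010010"  (len 7)
k=14  "0100101001"  (len 10)
k=15  "100101001"  (len 9)
k=16  "001010011001"  (len 12)
k=17  "01010011001"  (len 11)
k=18  "1010011001"  (len 10)
k=19  "010011001010"  (len 12)
k=20  "10011001010"  (len 11)
k=21  "0011001010010"  (len 13)
k=22  "011001010010"  (len 12)
k=23  "11001010010"  (len 11)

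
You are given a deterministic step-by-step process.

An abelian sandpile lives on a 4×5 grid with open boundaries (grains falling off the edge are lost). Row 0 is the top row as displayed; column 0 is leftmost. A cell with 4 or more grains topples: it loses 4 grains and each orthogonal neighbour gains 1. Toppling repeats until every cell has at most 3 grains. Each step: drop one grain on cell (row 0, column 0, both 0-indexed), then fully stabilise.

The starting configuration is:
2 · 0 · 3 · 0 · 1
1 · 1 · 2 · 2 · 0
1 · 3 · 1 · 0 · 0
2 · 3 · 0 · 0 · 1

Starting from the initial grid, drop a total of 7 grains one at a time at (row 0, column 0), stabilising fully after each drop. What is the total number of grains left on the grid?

26

0) 2 · 0 · 3 · 0 · 1
1 · 1 · 2 · 2 · 0
1 · 3 · 1 · 0 · 0
2 · 3 · 0 · 0 · 1
1) 3 · 0 · 3 · 0 · 1
1 · 1 · 2 · 2 · 0
1 · 3 · 1 · 0 · 0
2 · 3 · 0 · 0 · 1
2) 0 · 1 · 3 · 0 · 1
2 · 1 · 2 · 2 · 0
1 · 3 · 1 · 0 · 0
2 · 3 · 0 · 0 · 1
3) 1 · 1 · 3 · 0 · 1
2 · 1 · 2 · 2 · 0
1 · 3 · 1 · 0 · 0
2 · 3 · 0 · 0 · 1
4) 2 · 1 · 3 · 0 · 1
2 · 1 · 2 · 2 · 0
1 · 3 · 1 · 0 · 0
2 · 3 · 0 · 0 · 1
5) 3 · 1 · 3 · 0 · 1
2 · 1 · 2 · 2 · 0
1 · 3 · 1 · 0 · 0
2 · 3 · 0 · 0 · 1
6) 0 · 2 · 3 · 0 · 1
3 · 1 · 2 · 2 · 0
1 · 3 · 1 · 0 · 0
2 · 3 · 0 · 0 · 1
7) 1 · 2 · 3 · 0 · 1
3 · 1 · 2 · 2 · 0
1 · 3 · 1 · 0 · 0
2 · 3 · 0 · 0 · 1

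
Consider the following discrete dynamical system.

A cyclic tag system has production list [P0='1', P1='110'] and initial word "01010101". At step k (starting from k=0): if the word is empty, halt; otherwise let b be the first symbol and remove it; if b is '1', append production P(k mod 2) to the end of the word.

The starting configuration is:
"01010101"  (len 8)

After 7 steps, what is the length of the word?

[0] "01010101"  (len 8)
[1] "1010101"  (len 7)
[2] "010101110"  (len 9)
[3] "10101110"  (len 8)
[4] "0101110110"  (len 10)
[5] "101110110"  (len 9)
[6] "01110110110"  (len 11)
[7] "1110110110"  (len 10)

10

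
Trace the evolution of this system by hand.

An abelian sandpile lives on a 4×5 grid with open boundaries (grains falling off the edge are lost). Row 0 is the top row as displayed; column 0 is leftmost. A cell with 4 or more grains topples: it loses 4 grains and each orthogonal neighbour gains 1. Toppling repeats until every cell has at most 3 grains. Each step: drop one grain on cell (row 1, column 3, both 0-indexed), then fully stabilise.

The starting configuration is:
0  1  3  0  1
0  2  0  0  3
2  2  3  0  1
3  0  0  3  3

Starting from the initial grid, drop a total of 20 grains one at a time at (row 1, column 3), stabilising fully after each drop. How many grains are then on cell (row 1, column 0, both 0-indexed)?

gen 0: 0  1  3  0  1
0  2  0  0  3
2  2  3  0  1
3  0  0  3  3
gen 1: 0  1  3  0  1
0  2  0  1  3
2  2  3  0  1
3  0  0  3  3
gen 2: 0  1  3  0  1
0  2  0  2  3
2  2  3  0  1
3  0  0  3  3
gen 3: 0  1  3  0  1
0  2  0  3  3
2  2  3  0  1
3  0  0  3  3
gen 4: 0  1  3  1  2
0  2  1  1  0
2  2  3  1  2
3  0  0  3  3
gen 5: 0  1  3  1  2
0  2  1  2  0
2  2  3  1  2
3  0  0  3  3
gen 6: 0  1  3  1  2
0  2  1  3  0
2  2  3  1  2
3  0  0  3  3
gen 7: 0  1  3  2  2
0  2  2  0  1
2  2  3  2  2
3  0  0  3  3
gen 8: 0  1  3  2  2
0  2  2  1  1
2  2  3  2  2
3  0  0  3  3
gen 9: 0  1  3  2  2
0  2  2  2  1
2  2  3  2  2
3  0  0  3  3
gen 10: 0  1  3  2  2
0  2  2  3  1
2  2  3  2  2
3  0  0  3  3
gen 11: 0  1  3  3  2
0  2  3  0  2
2  2  3  3  2
3  0  0  3  3
gen 12: 0  1  3  3  2
0  2  3  1  2
2  2  3  3  2
3  0  0  3  3
gen 13: 0  1  3  3  2
0  2  3  2  2
2  2  3  3  2
3  0  0  3  3
gen 14: 0  1  3  3  2
0  2  3  3  2
2  2  3  3  2
3  0  0  3  3
gen 15: 0  2  1  3  0
0  3  3  1  2
2  3  2  0  2
3  0  2  2  1
gen 16: 0  2  1  3  0
0  3  3  2  2
2  3  2  0  2
3  0  2  2  1
gen 17: 0  2  1  3  0
0  3  3  3  2
2  3  2  0  2
3  0  2  2  1
gen 18: 0  3  3  0  1
1  1  2  2  3
3  1  0  2  2
3  1  3  2  1
gen 19: 0  3  3  0  1
1  1  2  3  3
3  1  0  2  2
3  1  3  2  1
gen 20: 0  3  3  1  2
1  1  3  1  0
3  1  0  3  3
3  1  3  2  1

1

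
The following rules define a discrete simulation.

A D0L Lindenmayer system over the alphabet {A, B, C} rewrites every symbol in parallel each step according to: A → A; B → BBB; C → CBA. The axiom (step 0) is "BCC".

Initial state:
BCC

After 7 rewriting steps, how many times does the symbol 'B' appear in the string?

k=0  BCC
k=1  BBBCBACBA
k=2  BBBBBBBBBCBABBBACBABBBA
k=3  BBBBBBBBBBBBBBBBBBBBBBBBBBBCBABBBABBBBBBBBBACBABBBABBBBBBBBBA
k=4  BBBBBBBBBBBBBBBBBBBBBBBBBBBBBBBBBBBBBBBBBBBBBBBBBBBBBBBBBB…BBBBBBBBBBBBACBABBBABBBBBBBBBABBBBBBBBBBBBBBBBBBBBBBBBBBBA  (len 171)
k=5  BBBBBBBBBBBBBBBBBBBBBBBBBBBBBBBBBBBBBBBBBBBBBBBBBBBBBBBBBB…BBBBBBBBBBBBBBBBBBBBBBBBBBBBBBBBBBBBBBBBBBBBBBBBBBBBBBBBBA  (len 497)
k=6  BBBBBBBBBBBBBBBBBBBBBBBBBBBBBBBBBBBBBBBBBBBBBBBBBBBBBBBBBB…BBBBBBBBBBBBBBBBBBBBBBBBBBBBBBBBBBBBBBBBBBBBBBBBBBBBBBBBBA  (len 1471)
k=7  BBBBBBBBBBBBBBBBBBBBBBBBBBBBBBBBBBBBBBBBBBBBBBBBBBBBBBBBBB…BBBBBBBBBBBBBBBBBBBBBBBBBBBBBBBBBBBBBBBBBBBBBBBBBBBBBBBBBA  (len 4389)

4373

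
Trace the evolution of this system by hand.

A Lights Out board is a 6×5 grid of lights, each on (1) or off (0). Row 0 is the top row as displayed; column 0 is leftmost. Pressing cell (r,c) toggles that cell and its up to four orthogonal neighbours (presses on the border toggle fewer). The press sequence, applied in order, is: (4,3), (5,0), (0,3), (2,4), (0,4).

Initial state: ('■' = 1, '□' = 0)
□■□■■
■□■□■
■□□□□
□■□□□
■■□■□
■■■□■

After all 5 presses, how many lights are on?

step 0: □■□■■
■□■□■
■□□□□
□■□□□
■■□■□
■■■□■
step 1: □■□■■
■□■□■
■□□□□
□■□■□
■■■□■
■■■■■
step 2: □■□■■
■□■□■
■□□□□
□■□■□
□■■□■
□□■■■
step 3: □■■□□
■□■■■
■□□□□
□■□■□
□■■□■
□□■■■
step 4: □■■□□
■□■■□
■□□■■
□■□■■
□■■□■
□□■■■
step 5: □■■■■
■□■■■
■□□■■
□■□■■
□■■□■
□□■■■

20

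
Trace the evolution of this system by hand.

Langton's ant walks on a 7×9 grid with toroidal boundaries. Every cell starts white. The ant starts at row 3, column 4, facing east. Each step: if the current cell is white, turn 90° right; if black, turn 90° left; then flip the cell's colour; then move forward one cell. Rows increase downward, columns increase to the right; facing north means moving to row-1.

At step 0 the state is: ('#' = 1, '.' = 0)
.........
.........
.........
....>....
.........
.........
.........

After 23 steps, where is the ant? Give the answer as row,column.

1,3

t=0: .........
.........
.........
....>....
.........
.........
.........
t=1: .........
.........
.........
....#....
....v....
.........
.........
t=2: .........
.........
.........
....#....
...<#....
.........
.........
t=3: .........
.........
.........
...^#....
...##....
.........
.........
t=4: .........
.........
.........
...#>....
...##....
.........
.........
t=5: .........
.........
....^....
...#.....
...##....
.........
.........
t=6: .........
.........
....#>...
...#.....
...##....
.........
.........
t=7: .........
.........
....##...
...#.v...
...##....
.........
.........
t=8: .........
.........
....##...
...#<#...
...##....
.........
.........
t=9: .........
.........
....^#...
...###...
...##....
.........
.........
t=10: .........
.........
...<.#...
...###...
...##....
.........
.........
t=11: .........
...^.....
...#.#...
...###...
...##....
.........
.........
t=12: .........
...#>....
...#.#...
...###...
...##....
.........
.........
t=13: .........
...##....
...#v#...
...###...
...##....
.........
.........
t=14: .........
...##....
...<##...
...###...
...##....
.........
.........
t=15: .........
...##....
....##...
...v##...
...##....
.........
.........
t=16: .........
...##....
....##...
....>#...
...##....
.........
.........
t=17: .........
...##....
....^#...
.....#...
...##....
.........
.........
t=18: .........
...##....
...<.#...
.....#...
...##....
.........
.........
t=19: .........
...^#....
...#.#...
.....#...
...##....
.........
.........
t=20: .........
..<.#....
...#.#...
.....#...
...##....
.........
.........
t=21: ..^......
..#.#....
...#.#...
.....#...
...##....
.........
.........
t=22: ..#>.....
..#.#....
...#.#...
.....#...
...##....
.........
.........
t=23: ..##.....
..#v#....
...#.#...
.....#...
...##....
.........
.........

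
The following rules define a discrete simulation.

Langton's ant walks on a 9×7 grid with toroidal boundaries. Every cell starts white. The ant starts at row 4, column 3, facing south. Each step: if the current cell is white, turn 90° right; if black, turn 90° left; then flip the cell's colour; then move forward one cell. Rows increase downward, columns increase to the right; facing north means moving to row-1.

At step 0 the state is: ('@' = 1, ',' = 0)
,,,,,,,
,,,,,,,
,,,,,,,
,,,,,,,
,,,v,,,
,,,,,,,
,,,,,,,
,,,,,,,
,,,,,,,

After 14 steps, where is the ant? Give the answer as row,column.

k=0  ,,,,,,,
,,,,,,,
,,,,,,,
,,,,,,,
,,,v,,,
,,,,,,,
,,,,,,,
,,,,,,,
,,,,,,,
k=1  ,,,,,,,
,,,,,,,
,,,,,,,
,,,,,,,
,,<@,,,
,,,,,,,
,,,,,,,
,,,,,,,
,,,,,,,
k=2  ,,,,,,,
,,,,,,,
,,,,,,,
,,^,,,,
,,@@,,,
,,,,,,,
,,,,,,,
,,,,,,,
,,,,,,,
k=3  ,,,,,,,
,,,,,,,
,,,,,,,
,,@>,,,
,,@@,,,
,,,,,,,
,,,,,,,
,,,,,,,
,,,,,,,
k=4  ,,,,,,,
,,,,,,,
,,,,,,,
,,@@,,,
,,@v,,,
,,,,,,,
,,,,,,,
,,,,,,,
,,,,,,,
k=5  ,,,,,,,
,,,,,,,
,,,,,,,
,,@@,,,
,,@,>,,
,,,,,,,
,,,,,,,
,,,,,,,
,,,,,,,
k=6  ,,,,,,,
,,,,,,,
,,,,,,,
,,@@,,,
,,@,@,,
,,,,v,,
,,,,,,,
,,,,,,,
,,,,,,,
k=7  ,,,,,,,
,,,,,,,
,,,,,,,
,,@@,,,
,,@,@,,
,,,<@,,
,,,,,,,
,,,,,,,
,,,,,,,
k=8  ,,,,,,,
,,,,,,,
,,,,,,,
,,@@,,,
,,@^@,,
,,,@@,,
,,,,,,,
,,,,,,,
,,,,,,,
k=9  ,,,,,,,
,,,,,,,
,,,,,,,
,,@@,,,
,,@@>,,
,,,@@,,
,,,,,,,
,,,,,,,
,,,,,,,
k=10  ,,,,,,,
,,,,,,,
,,,,,,,
,,@@^,,
,,@@,,,
,,,@@,,
,,,,,,,
,,,,,,,
,,,,,,,
k=11  ,,,,,,,
,,,,,,,
,,,,,,,
,,@@@>,
,,@@,,,
,,,@@,,
,,,,,,,
,,,,,,,
,,,,,,,
k=12  ,,,,,,,
,,,,,,,
,,,,,,,
,,@@@@,
,,@@,v,
,,,@@,,
,,,,,,,
,,,,,,,
,,,,,,,
k=13  ,,,,,,,
,,,,,,,
,,,,,,,
,,@@@@,
,,@@<@,
,,,@@,,
,,,,,,,
,,,,,,,
,,,,,,,
k=14  ,,,,,,,
,,,,,,,
,,,,,,,
,,@@^@,
,,@@@@,
,,,@@,,
,,,,,,,
,,,,,,,
,,,,,,,

3,4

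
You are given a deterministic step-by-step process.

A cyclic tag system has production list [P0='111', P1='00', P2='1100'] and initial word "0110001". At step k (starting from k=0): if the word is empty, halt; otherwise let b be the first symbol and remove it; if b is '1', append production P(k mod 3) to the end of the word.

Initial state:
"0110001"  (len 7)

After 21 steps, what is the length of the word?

0) "0110001"  (len 7)
1) "110001"  (len 6)
2) "1000100"  (len 7)
3) "0001001100"  (len 10)
4) "001001100"  (len 9)
5) "01001100"  (len 8)
6) "1001100"  (len 7)
7) "001100111"  (len 9)
8) "01100111"  (len 8)
9) "1100111"  (len 7)
10) "100111111"  (len 9)
11) "0011111100"  (len 10)
12) "011111100"  (len 9)
13) "11111100"  (len 8)
14) "111110000"  (len 9)
15) "111100001100"  (len 12)
16) "11100001100111"  (len 14)
17) "110000110011100"  (len 15)
18) "100001100111001100"  (len 18)
19) "00001100111001100111"  (len 20)
20) "0001100111001100111"  (len 19)
21) "001100111001100111"  (len 18)

18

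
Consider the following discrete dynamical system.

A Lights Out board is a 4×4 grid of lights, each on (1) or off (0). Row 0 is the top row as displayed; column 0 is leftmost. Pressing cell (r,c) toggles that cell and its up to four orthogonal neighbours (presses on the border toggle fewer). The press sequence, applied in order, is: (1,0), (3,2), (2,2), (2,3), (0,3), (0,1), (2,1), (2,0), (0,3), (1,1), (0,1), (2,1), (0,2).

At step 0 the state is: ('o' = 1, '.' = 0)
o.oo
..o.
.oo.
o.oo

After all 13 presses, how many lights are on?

5

gen 0: o.oo
..o.
.oo.
o.oo
gen 1: ..oo
ooo.
ooo.
o.oo
gen 2: ..oo
ooo.
oo..
oo..
gen 3: ..oo
oo..
o.oo
ooo.
gen 4: ..oo
oo.o
o...
oooo
gen 5: ....
oo..
o...
oooo
gen 6: ooo.
o...
o...
oooo
gen 7: ooo.
oo..
.oo.
o.oo
gen 8: ooo.
.o..
o.o.
..oo
gen 9: oo.o
.o.o
o.o.
..oo
gen 10: o..o
o.oo
ooo.
..oo
gen 11: .ooo
oooo
ooo.
..oo
gen 12: .ooo
o.oo
....
.ooo
gen 13: ....
o..o
....
.ooo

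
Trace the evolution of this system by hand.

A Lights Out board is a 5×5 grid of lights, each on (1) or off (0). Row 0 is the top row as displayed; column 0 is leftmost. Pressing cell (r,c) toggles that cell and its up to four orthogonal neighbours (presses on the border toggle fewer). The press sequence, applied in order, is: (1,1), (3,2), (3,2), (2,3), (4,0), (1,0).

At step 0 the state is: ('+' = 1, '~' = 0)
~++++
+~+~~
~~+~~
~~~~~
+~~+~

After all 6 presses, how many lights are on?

step 0: ~++++
+~+~~
~~+~~
~~~~~
+~~+~
step 1: ~~+++
~+~~~
~++~~
~~~~~
+~~+~
step 2: ~~+++
~+~~~
~+~~~
~+++~
+~++~
step 3: ~~+++
~+~~~
~++~~
~~~~~
+~~+~
step 4: ~~+++
~+~+~
~+~++
~~~+~
+~~+~
step 5: ~~+++
~+~+~
~+~++
+~~+~
~+~+~
step 6: +~+++
+~~+~
++~++
+~~+~
~+~+~

14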